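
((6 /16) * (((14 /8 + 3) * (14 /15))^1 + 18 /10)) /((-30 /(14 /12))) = -1309 /14400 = -0.09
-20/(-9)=20/9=2.22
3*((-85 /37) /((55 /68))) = -3468 /407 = -8.52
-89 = -89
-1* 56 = -56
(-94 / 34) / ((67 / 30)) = -1410 / 1139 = -1.24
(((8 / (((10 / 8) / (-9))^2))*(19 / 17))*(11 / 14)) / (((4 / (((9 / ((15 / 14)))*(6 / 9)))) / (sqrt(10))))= 1083456*sqrt(10) / 2125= 1612.32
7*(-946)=-6622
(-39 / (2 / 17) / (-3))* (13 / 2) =2873 / 4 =718.25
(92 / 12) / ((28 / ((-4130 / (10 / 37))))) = -50209 / 12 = -4184.08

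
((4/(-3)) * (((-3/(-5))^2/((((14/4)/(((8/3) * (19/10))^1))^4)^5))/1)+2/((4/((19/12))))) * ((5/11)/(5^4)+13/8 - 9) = 1135166774673905784540407709535324287240447000931/196540570751438528440402278900146484375000000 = 5775.74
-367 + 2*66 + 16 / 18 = -2107 / 9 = -234.11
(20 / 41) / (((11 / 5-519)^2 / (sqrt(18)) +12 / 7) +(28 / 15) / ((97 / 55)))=-2247065625 / 6583903731460733372 +18037479933375 * sqrt(2) / 3291951865730366686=0.00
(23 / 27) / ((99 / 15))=115 / 891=0.13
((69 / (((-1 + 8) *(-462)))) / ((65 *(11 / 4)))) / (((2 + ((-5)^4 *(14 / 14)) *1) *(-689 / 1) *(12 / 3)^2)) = 23 / 1331899809240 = 0.00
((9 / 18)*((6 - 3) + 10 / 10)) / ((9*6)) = 1 / 27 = 0.04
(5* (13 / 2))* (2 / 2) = 65 / 2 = 32.50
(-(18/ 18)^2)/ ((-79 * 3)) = 1/ 237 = 0.00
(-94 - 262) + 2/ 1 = -354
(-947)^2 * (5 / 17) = 4484045 / 17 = 263767.35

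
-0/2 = 0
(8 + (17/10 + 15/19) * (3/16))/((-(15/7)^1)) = -180173/45600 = -3.95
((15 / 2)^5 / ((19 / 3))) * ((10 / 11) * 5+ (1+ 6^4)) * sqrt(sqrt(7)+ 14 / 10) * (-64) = -13046366250 * sqrt(35+ 25 * sqrt(7)) / 209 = -627787806.67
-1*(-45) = 45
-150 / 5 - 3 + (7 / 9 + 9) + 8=-137 / 9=-15.22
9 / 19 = 0.47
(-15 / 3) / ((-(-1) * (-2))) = 5 / 2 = 2.50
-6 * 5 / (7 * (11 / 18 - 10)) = 540 / 1183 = 0.46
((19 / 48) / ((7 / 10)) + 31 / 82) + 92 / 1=640195 / 6888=92.94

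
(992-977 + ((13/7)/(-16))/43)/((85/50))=361135/40936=8.82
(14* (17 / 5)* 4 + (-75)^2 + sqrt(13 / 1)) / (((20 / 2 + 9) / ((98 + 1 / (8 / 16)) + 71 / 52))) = 5271* sqrt(13) / 988 + 153264867 / 4940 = 31044.51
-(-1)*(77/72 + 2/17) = 1453/1224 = 1.19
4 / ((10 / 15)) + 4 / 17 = 6.24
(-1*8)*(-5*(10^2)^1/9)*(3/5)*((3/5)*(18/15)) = 192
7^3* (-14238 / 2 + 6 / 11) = -26857929 / 11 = -2441629.91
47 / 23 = 2.04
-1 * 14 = -14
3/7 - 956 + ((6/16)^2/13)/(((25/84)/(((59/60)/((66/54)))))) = -7651981829/8008000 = -955.54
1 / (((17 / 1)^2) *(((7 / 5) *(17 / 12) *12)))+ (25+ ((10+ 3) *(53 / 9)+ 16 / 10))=159643247 / 1547595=103.16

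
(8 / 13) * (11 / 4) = 22 / 13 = 1.69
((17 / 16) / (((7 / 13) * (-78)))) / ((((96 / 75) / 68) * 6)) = -7225 / 32256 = -0.22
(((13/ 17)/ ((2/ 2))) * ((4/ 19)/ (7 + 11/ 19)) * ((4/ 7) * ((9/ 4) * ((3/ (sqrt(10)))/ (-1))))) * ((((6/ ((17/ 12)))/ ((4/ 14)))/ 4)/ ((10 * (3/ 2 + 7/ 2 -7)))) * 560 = 2457 * sqrt(10)/ 2890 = 2.69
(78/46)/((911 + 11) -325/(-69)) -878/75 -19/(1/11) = -1058439704/4795725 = -220.70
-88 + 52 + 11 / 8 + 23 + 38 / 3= 25 / 24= 1.04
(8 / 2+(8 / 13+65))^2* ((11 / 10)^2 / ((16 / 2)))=3964081 / 5408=733.00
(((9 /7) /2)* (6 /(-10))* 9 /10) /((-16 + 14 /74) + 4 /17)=0.02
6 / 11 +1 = 17 / 11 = 1.55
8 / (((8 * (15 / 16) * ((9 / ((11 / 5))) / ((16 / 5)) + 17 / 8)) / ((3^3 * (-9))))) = -228096 / 2995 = -76.16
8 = 8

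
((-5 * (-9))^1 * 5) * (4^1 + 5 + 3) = 2700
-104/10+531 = 2603/5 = 520.60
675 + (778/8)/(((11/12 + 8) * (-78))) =1877461/2782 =674.86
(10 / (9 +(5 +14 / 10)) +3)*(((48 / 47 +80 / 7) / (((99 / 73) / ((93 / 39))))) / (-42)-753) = -2749.86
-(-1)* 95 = 95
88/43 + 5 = 303/43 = 7.05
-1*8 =-8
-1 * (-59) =59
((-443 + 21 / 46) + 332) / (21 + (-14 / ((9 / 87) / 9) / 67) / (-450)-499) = 25552125 / 110480362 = 0.23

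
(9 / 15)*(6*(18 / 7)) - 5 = 149 / 35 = 4.26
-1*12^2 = -144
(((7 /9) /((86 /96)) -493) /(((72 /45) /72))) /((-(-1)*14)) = -1581.85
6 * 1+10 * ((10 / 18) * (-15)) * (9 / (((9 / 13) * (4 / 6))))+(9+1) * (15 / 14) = -11258 / 7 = -1608.29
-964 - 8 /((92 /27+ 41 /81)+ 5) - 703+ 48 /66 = -6620333 /3971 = -1667.17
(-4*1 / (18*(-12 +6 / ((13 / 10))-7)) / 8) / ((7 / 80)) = 260 / 11781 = 0.02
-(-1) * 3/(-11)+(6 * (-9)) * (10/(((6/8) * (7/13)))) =-102981/77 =-1337.42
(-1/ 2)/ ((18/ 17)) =-0.47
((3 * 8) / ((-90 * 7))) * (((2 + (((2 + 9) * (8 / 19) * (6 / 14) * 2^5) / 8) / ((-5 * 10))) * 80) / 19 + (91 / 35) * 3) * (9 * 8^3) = -241465344 / 88445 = -2730.12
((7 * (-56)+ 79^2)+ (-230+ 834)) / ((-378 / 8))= -136.57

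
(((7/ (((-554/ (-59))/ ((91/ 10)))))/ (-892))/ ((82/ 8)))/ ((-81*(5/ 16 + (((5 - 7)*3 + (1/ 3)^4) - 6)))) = -150332/ 191604685205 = -0.00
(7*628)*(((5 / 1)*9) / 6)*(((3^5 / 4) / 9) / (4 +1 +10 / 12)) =38151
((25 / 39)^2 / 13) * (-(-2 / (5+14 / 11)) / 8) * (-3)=-6875 / 1819116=-0.00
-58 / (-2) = 29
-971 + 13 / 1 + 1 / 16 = -15327 / 16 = -957.94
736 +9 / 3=739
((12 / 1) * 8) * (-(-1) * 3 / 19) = 15.16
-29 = -29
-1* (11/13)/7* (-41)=4.96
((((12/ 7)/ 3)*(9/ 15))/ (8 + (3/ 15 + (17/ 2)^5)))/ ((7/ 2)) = 768/ 347929253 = 0.00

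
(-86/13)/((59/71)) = -6106/767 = -7.96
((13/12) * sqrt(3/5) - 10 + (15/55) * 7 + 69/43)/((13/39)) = -9204/473 + 13 * sqrt(15)/20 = -16.94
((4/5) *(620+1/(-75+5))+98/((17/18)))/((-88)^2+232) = 892133/11864300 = 0.08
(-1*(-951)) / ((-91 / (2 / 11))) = -1902 / 1001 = -1.90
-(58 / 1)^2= -3364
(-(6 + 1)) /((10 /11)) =-77 /10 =-7.70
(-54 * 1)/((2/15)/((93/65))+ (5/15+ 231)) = -7533/32284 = -0.23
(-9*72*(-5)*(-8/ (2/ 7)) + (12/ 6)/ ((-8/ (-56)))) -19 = -90725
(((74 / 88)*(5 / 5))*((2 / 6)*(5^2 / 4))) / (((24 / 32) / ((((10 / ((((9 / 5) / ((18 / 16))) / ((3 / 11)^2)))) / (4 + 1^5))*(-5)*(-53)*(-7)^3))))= -420389375 / 21296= -19740.30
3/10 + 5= 5.30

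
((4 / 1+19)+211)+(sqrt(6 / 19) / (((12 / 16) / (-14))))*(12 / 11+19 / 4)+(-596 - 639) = -1001 - 3598*sqrt(114) / 627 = -1062.27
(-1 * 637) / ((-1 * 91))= 7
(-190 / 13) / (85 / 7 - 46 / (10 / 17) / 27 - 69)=179550 / 734071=0.24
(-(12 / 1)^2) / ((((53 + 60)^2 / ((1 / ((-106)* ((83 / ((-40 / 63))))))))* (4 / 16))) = -1280 / 393195817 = -0.00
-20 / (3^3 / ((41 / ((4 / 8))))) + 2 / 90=-8197 / 135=-60.72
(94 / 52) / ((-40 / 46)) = -1081 / 520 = -2.08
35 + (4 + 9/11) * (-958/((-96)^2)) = 1748693/50688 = 34.50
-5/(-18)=5/18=0.28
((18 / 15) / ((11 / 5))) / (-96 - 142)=-3 / 1309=-0.00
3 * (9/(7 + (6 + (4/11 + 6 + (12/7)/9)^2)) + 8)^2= 1781304846312963/8915533120321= 199.80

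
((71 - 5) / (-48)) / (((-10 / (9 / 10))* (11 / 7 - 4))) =-693 / 13600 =-0.05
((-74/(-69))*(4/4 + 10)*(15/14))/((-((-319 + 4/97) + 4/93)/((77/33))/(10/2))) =30596225/66169597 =0.46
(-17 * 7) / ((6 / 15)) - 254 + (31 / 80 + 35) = -41289 / 80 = -516.11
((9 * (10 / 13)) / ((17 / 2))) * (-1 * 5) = -900 / 221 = -4.07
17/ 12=1.42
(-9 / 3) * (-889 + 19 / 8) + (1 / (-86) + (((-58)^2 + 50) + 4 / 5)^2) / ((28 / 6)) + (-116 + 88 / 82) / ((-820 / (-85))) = 253132525621621 / 101196200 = 2501403.47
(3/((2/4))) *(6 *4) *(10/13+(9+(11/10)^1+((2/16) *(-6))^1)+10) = 188316/65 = 2897.17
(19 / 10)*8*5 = 76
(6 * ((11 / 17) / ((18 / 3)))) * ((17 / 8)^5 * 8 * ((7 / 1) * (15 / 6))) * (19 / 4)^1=18644.90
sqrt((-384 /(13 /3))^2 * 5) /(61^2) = 1152 * sqrt(5) /48373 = 0.05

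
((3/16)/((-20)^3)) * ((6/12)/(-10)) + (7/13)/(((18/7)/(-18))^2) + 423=14955520039/33280000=449.38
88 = 88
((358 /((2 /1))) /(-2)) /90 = -179 /180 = -0.99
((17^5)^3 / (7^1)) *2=817835157574233083.71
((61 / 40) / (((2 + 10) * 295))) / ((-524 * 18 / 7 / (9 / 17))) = -427 / 2522745600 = -0.00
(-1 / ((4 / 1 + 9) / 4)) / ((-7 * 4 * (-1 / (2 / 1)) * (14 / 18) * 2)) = -9 / 637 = -0.01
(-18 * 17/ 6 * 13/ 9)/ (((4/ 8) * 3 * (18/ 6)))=-442/ 27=-16.37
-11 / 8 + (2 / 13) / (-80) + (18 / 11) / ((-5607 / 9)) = -1229027 / 890890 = -1.38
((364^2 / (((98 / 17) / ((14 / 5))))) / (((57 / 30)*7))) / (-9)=-91936 / 171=-537.64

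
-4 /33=-0.12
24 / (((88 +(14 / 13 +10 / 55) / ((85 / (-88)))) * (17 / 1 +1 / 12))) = 7956 / 490975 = 0.02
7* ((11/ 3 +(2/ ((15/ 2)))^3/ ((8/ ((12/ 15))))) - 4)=-39151/ 16875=-2.32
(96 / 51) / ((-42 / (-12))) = 64 / 119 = 0.54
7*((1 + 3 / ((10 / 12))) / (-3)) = -161 / 15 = -10.73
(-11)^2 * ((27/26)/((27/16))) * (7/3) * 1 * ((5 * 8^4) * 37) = 5134581760/39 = 131655942.56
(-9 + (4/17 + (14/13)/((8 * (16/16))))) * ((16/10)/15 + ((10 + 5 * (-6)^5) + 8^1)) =3705967303/11050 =335381.66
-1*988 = -988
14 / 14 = 1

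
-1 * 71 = -71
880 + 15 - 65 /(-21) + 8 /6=6296 /7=899.43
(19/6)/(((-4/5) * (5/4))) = -19/6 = -3.17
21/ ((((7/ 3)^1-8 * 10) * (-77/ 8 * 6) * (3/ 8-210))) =-32/ 1432717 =-0.00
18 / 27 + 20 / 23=106 / 69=1.54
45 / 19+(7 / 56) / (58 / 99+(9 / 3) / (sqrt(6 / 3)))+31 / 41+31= 29403 * sqrt(2) / 651848+4329782337 / 126947398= 34.17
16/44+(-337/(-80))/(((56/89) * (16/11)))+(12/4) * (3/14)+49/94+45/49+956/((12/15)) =311823398057/259409920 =1202.05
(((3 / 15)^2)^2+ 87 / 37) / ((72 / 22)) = 149633 / 208125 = 0.72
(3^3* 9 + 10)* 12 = 3036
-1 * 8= -8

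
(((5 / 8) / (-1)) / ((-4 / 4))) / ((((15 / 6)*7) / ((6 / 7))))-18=-1761 / 98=-17.97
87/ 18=29/ 6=4.83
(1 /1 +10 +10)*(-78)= -1638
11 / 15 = 0.73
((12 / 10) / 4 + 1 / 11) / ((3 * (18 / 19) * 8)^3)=0.00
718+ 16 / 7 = 5042 / 7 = 720.29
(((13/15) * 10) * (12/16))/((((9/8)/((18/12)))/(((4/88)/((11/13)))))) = 0.47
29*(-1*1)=-29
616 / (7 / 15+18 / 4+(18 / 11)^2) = 2236080 / 27749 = 80.58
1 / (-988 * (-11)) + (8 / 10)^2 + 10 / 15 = 1065139 / 815100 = 1.31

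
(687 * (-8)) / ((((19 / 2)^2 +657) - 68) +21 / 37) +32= 2406208 / 100613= 23.92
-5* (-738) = 3690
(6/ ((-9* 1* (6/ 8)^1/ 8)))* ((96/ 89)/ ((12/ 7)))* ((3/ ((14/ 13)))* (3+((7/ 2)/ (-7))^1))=-8320/ 267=-31.16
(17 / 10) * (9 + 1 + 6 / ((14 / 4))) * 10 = 1394 / 7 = 199.14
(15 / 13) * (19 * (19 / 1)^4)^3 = 227716905448121974485 / 13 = 17516685034470921114.23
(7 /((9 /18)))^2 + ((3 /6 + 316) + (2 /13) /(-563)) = 7501971 /14638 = 512.50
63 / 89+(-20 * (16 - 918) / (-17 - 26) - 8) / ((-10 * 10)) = 476769 / 95675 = 4.98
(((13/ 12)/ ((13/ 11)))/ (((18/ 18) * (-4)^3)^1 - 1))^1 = -11/ 780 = -0.01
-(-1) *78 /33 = 2.36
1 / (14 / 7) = 1 / 2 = 0.50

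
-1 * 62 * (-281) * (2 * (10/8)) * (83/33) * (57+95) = 549489880/33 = 16651208.48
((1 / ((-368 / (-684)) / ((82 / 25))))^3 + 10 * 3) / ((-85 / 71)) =-1629850073853 / 7604375000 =-214.33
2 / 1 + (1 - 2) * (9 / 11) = 13 / 11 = 1.18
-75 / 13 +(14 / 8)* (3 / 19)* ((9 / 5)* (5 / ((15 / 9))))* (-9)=-94839 / 4940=-19.20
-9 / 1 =-9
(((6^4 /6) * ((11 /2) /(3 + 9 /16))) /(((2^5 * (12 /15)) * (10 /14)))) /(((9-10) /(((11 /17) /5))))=-7623 /3230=-2.36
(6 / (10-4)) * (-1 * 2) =-2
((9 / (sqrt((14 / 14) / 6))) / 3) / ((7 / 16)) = 48*sqrt(6) / 7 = 16.80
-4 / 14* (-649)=1298 / 7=185.43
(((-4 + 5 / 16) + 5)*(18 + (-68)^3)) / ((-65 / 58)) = 95739063 / 260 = 368227.17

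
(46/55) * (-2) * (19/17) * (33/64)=-0.96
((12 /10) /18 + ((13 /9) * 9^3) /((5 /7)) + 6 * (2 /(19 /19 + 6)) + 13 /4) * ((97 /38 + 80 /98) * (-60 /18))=-433030069 /26068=-16611.56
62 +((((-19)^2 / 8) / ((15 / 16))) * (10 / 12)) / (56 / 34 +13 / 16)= 471494 / 6021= 78.31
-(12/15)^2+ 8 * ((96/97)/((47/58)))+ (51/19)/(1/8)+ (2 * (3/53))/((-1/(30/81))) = 31569513428/1032955425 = 30.56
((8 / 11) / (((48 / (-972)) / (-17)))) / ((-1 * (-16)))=1377 / 88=15.65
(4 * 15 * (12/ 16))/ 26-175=-4505/ 26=-173.27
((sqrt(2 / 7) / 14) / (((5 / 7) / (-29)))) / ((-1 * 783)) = sqrt(14) / 1890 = 0.00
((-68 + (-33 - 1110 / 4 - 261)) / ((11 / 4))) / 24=-1279 / 132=-9.69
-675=-675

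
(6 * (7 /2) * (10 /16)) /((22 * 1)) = 105 /176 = 0.60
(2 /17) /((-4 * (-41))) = 1 /1394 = 0.00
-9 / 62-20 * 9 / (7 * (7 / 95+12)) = -36531 / 16058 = -2.27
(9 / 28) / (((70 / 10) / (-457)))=-4113 / 196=-20.98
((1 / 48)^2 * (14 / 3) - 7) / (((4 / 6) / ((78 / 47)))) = -314405 / 18048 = -17.42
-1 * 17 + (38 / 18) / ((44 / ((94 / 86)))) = -288583 / 17028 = -16.95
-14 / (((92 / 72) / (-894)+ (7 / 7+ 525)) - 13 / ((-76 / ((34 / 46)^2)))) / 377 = -161740692 / 2291365263265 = -0.00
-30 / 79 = -0.38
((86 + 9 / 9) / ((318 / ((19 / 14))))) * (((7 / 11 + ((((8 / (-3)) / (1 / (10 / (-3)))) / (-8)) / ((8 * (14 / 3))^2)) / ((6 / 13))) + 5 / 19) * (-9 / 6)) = -204775699 / 409536512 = -0.50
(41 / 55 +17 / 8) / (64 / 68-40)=-21471 / 292160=-0.07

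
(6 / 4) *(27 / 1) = 81 / 2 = 40.50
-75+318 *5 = 1515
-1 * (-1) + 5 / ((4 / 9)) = 49 / 4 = 12.25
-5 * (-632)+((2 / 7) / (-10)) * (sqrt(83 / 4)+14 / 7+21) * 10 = 22074 / 7- sqrt(83) / 7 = 3152.13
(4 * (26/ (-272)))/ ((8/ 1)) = -13/ 272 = -0.05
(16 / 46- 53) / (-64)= 1211 / 1472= 0.82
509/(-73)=-509/73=-6.97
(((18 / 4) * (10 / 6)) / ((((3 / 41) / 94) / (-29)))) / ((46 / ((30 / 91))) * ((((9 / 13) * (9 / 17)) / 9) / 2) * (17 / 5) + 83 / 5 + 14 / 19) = -265444250 / 25647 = -10349.91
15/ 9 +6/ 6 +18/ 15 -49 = -677/ 15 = -45.13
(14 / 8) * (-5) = -35 / 4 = -8.75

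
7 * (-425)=-2975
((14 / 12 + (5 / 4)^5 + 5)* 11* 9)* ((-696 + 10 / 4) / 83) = -1296188949 / 169984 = -7625.36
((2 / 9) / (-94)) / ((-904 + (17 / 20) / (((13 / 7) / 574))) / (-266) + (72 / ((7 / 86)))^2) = -242060 / 80118083081367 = -0.00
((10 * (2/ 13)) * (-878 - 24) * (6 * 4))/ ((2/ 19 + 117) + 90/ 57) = -3648/ 13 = -280.62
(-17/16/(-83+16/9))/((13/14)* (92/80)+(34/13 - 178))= -0.00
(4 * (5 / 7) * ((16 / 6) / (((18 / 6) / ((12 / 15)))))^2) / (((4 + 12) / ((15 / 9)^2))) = 1280 / 5103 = 0.25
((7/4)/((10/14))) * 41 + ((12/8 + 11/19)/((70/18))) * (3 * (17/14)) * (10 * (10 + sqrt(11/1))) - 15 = 36261 * sqrt(11)/1862 + 5217179/18620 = 344.78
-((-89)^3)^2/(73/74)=-36776615531114/73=-503789253850.88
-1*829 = -829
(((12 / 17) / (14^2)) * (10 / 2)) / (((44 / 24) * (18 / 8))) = 0.00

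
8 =8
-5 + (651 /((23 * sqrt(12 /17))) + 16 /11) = 30.14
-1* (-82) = 82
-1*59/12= -4.92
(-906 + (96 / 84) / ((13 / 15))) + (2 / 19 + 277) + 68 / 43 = -625.99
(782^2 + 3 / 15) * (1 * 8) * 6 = 146765808 / 5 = 29353161.60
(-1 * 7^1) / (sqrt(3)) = -7 * sqrt(3) / 3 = -4.04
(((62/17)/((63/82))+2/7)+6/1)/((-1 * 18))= -844/1377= -0.61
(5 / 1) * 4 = 20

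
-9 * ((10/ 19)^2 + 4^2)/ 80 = -13221/ 7220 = -1.83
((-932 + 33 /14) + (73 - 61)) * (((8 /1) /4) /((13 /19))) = -244093 /91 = -2682.34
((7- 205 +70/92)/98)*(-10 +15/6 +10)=-45365/9016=-5.03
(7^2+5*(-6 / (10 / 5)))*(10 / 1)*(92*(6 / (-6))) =-31280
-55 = -55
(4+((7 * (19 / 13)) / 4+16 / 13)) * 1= 405 / 52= 7.79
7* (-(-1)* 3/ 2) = 21/ 2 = 10.50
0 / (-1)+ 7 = 7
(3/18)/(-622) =-1/3732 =-0.00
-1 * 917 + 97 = -820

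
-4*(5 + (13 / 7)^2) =-1656 / 49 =-33.80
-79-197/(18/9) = -355/2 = -177.50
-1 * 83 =-83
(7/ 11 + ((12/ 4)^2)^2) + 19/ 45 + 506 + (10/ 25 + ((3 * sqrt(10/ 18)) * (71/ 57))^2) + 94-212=85454872/ 178695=478.22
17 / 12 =1.42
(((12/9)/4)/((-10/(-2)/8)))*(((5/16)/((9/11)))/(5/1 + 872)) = 11/47358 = 0.00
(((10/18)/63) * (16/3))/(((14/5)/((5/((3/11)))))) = 11000/35721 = 0.31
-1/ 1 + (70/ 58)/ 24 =-0.95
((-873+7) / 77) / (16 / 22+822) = -433 / 31675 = -0.01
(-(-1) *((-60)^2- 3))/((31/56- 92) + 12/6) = -40.21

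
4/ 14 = 2/ 7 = 0.29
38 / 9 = 4.22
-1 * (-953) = 953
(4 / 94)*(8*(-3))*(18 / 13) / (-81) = 32 / 1833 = 0.02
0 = 0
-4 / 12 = -1 / 3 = -0.33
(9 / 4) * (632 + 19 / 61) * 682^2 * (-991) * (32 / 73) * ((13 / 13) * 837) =-1071423719898513696 / 4453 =-240607168178422.12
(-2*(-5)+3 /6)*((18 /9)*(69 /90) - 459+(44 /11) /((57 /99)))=-4730.45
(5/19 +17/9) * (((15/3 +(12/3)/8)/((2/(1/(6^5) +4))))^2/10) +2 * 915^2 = 34627213756096915/20679432192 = 1674476.04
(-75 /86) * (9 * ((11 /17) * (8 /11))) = -2700 /731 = -3.69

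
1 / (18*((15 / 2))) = 1 / 135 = 0.01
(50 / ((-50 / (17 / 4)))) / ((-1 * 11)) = 17 / 44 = 0.39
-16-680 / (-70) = -44 / 7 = -6.29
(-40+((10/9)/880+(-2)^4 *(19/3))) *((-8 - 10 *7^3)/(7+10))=-12404.02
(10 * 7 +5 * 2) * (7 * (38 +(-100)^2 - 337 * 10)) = 3734080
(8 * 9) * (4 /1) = 288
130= 130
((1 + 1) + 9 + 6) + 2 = 19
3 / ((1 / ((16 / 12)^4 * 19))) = 180.15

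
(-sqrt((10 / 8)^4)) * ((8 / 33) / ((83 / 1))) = -25 / 5478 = -0.00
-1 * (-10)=10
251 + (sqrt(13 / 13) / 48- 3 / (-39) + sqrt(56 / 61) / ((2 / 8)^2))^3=77732136613 / 242970624 + 1860925093 * sqrt(854) / 15092376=3923.22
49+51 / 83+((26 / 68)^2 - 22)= 2663579 / 95948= 27.76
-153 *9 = -1377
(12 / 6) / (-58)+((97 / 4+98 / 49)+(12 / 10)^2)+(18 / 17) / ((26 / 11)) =18011521 / 640900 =28.10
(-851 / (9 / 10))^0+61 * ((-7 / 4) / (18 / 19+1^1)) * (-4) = 8150 / 37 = 220.27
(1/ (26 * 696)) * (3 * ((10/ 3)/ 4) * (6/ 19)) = 5/ 114608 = 0.00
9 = 9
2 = 2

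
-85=-85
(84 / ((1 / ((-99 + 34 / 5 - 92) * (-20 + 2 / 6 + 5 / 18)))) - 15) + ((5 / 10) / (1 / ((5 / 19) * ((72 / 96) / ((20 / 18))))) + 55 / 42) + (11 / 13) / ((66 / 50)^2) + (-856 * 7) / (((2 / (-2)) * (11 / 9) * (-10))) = 4101216481823 / 13693680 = 299497.03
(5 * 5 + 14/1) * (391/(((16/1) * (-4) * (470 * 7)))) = -15249/210560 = -0.07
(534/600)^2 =0.79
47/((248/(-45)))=-2115/248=-8.53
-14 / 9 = -1.56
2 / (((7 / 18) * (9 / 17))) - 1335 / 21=-377 / 7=-53.86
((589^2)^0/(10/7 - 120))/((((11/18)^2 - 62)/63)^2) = -1458274104/165452651935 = -0.01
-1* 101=-101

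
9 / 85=0.11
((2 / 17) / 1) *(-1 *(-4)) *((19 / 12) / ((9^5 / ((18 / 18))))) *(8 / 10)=0.00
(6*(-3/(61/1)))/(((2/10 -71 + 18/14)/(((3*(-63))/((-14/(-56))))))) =-158760/49471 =-3.21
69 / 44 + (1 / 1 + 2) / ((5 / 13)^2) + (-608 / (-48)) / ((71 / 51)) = 2416943 / 78100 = 30.95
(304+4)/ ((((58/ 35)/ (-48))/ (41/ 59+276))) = -4223604000/ 1711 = -2468500.29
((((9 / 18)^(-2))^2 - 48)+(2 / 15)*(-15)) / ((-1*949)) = 34 / 949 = 0.04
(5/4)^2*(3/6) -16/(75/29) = -12973/2400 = -5.41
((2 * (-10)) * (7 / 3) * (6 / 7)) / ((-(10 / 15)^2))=90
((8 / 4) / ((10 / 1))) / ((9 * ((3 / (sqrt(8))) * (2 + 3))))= 2 * sqrt(2) / 675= 0.00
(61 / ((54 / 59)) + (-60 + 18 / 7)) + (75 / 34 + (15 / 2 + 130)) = 956995 / 6426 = 148.93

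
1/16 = 0.06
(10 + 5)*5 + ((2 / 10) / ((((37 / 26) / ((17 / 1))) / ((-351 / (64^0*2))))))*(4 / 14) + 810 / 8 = 56.45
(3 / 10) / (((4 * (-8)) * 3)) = -1 / 320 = -0.00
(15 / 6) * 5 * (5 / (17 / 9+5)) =1125 / 124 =9.07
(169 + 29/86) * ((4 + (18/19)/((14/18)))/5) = 5053361/28595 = 176.72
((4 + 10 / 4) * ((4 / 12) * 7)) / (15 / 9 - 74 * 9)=-91 / 3986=-0.02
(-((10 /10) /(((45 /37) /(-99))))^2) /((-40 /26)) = 4306.87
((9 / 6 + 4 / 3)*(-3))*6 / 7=-51 / 7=-7.29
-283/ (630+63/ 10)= -2830/ 6363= -0.44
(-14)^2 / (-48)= -49 / 12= -4.08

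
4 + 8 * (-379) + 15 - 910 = -3923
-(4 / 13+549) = -7141 / 13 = -549.31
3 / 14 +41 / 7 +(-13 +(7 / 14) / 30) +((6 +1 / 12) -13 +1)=-12.83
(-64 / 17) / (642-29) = -64 / 10421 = -0.01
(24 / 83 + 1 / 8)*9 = 2475 / 664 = 3.73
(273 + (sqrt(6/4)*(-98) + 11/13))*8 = 28480/13 -392*sqrt(6) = 1230.57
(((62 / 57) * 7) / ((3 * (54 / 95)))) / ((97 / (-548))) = -594580 / 23571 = -25.23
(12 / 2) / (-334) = -3 / 167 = -0.02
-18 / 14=-9 / 7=-1.29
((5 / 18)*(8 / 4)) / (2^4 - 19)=-5 / 27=-0.19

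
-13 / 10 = -1.30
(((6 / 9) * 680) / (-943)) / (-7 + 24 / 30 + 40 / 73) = 496400 / 5836227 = 0.09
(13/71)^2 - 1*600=-3024431/5041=-599.97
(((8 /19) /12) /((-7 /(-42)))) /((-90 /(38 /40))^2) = 19 /810000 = 0.00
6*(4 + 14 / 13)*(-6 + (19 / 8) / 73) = -345015 / 1898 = -181.78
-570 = -570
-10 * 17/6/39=-85/117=-0.73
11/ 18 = 0.61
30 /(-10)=-3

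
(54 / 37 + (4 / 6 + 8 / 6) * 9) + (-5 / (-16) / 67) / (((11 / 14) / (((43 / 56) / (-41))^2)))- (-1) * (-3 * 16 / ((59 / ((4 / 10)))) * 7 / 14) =935214228062327 / 48464857745920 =19.30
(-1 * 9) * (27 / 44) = -243 / 44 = -5.52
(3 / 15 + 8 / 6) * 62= 1426 / 15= 95.07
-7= -7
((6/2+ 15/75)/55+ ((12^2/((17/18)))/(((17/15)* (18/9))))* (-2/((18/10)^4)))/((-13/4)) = 109500608/27895725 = 3.93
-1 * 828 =-828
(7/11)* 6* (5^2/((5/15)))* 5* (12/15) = 12600/11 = 1145.45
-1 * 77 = -77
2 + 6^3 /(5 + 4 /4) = 38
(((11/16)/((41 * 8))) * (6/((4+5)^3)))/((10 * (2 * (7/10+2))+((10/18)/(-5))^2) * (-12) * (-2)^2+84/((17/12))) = -187/27460306944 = -0.00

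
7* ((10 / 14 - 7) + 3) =-23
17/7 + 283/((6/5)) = 10007/42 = 238.26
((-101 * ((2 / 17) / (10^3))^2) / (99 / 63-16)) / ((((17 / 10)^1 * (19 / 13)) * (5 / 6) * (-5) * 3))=-0.00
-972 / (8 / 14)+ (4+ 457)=-1240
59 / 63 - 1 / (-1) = 122 / 63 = 1.94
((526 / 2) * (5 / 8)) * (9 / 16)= 11835 / 128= 92.46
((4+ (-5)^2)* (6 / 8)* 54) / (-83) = -14.15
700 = 700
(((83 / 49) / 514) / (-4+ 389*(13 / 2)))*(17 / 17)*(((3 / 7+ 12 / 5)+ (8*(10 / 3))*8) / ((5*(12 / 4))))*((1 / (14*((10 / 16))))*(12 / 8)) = 0.00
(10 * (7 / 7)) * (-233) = -2330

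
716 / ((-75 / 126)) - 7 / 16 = -481327 / 400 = -1203.32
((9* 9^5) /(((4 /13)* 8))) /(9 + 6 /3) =6908733 /352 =19627.08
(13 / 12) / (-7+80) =13 / 876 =0.01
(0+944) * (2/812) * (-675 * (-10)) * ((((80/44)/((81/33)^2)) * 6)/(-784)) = -3245000/89523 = -36.25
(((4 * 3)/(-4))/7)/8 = -3/56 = -0.05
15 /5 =3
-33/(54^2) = -11/972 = -0.01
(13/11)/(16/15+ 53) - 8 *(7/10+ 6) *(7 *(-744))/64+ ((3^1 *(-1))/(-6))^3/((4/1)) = 6225791917/1427360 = 4361.75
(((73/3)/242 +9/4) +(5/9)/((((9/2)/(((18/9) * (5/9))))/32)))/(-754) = -2378159/266038344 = -0.01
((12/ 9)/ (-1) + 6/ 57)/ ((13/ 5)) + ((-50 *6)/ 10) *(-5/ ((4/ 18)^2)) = 4500875/ 1482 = 3037.03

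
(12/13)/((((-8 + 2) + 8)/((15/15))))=6/13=0.46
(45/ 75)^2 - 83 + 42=-1016/ 25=-40.64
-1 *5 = -5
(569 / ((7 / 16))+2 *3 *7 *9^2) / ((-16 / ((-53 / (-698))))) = -22.32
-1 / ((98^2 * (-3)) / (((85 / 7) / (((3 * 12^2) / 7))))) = 85 / 12446784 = 0.00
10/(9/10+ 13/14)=175/32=5.47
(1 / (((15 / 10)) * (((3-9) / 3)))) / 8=-0.04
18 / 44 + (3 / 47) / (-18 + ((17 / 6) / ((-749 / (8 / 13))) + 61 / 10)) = 0.40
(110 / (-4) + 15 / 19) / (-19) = 1.41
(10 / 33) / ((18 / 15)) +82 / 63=359 / 231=1.55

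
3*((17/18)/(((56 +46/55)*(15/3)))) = 187/18756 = 0.01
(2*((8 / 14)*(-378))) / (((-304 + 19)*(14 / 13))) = 1.41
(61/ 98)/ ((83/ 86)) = 2623/ 4067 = 0.64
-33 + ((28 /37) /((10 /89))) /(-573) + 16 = -1803331 /106005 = -17.01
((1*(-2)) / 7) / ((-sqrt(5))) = 2*sqrt(5) / 35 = 0.13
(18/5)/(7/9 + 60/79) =12798/5465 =2.34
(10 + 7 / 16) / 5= 167 / 80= 2.09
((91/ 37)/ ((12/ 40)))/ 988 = 35/ 4218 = 0.01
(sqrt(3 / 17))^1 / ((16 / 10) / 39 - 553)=-195 * sqrt(51) / 1833059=-0.00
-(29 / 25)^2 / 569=-841 / 355625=-0.00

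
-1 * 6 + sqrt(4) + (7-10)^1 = -7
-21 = -21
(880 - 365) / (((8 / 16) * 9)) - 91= 211 / 9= 23.44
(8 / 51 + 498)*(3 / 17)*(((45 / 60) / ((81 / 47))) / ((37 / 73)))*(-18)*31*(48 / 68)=-5404415132 / 181781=-29730.36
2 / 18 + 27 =244 / 9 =27.11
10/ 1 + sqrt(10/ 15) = sqrt(6)/ 3 + 10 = 10.82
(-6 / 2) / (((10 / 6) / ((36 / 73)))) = -324 / 365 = -0.89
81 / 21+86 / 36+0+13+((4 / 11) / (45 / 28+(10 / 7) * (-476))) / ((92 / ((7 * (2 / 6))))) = 11653899143 / 605522610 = 19.25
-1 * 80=-80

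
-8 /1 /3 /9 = -8 /27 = -0.30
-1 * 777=-777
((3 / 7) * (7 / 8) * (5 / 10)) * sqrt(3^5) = 27 * sqrt(3) / 16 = 2.92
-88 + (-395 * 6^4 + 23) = -511985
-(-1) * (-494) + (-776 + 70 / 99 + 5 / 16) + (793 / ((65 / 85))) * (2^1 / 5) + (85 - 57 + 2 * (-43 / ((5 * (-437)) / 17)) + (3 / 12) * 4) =-570733333 / 692208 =-824.51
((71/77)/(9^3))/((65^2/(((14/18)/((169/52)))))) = 284/3963992175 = 0.00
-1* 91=-91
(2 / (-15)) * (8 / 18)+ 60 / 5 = 1612 / 135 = 11.94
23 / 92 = 1 / 4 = 0.25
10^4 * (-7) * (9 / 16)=-39375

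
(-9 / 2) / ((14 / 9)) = -81 / 28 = -2.89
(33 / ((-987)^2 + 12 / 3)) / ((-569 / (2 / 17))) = -66 / 9423175429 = -0.00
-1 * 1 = -1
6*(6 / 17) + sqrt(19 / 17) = sqrt(323) / 17 + 36 / 17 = 3.17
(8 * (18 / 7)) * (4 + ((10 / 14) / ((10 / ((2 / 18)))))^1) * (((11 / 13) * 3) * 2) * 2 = 533280 / 637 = 837.17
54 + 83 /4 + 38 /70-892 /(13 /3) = -237607 /1820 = -130.55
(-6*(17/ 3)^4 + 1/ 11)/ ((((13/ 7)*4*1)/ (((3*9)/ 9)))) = -12862045/ 5148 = -2498.45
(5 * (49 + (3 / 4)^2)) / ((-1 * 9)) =-3965 / 144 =-27.53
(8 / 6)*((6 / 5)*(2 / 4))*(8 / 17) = 0.38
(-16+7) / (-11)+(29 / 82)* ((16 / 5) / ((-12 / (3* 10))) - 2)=-1226 / 451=-2.72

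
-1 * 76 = -76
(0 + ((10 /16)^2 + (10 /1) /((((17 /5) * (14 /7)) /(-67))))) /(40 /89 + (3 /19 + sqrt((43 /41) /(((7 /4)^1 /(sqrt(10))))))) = -37541573032022893325 * 10^(3 /4) * sqrt(12341) /316518651609465365496 - 92422897392880606825 * 10^(1 /4) * sqrt(12341) /1266074606437861461984 + 16109731864964024826175 /2532149212875722923968 + 6543667125733717199675 * sqrt(10) /633037303218930730992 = -49.47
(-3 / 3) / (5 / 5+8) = -1 / 9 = -0.11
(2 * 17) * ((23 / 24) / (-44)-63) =-1131367 / 528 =-2142.74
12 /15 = 4 /5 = 0.80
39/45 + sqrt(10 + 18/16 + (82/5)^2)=13/15 + sqrt(112034)/20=17.60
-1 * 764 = -764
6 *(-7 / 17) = -42 / 17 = -2.47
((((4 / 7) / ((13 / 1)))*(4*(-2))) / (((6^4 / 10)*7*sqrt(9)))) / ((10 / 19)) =-38 / 154791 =-0.00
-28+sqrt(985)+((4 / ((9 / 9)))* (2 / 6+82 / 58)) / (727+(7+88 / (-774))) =-115270468 / 4118203+sqrt(985) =3.39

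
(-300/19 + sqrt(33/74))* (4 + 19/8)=-3825/38 + 51* sqrt(2442)/592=-96.40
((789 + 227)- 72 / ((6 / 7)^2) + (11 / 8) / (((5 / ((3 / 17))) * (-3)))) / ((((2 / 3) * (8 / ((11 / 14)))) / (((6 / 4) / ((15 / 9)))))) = 185396013 / 1523200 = 121.71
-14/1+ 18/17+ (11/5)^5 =2050367/53125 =38.60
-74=-74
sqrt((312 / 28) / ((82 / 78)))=39 * sqrt(574) / 287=3.26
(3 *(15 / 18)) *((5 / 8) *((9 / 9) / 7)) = 25 / 112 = 0.22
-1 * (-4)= 4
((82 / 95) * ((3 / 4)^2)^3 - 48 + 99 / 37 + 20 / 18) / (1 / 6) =-2854553843 / 10798080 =-264.36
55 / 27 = 2.04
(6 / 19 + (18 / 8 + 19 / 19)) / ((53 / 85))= 5.72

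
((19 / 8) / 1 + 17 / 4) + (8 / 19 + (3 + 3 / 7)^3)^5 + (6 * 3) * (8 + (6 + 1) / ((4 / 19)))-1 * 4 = 112013115.48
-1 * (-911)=911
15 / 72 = 5 / 24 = 0.21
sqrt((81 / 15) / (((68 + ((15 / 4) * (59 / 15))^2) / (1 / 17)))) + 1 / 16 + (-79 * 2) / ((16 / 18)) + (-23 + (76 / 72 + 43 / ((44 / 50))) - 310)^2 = 12 * sqrt(129455) / 129455 + 12538545757 / 156816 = 79957.09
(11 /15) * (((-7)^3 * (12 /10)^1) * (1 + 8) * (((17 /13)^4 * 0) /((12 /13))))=0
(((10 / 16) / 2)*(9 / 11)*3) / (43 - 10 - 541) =-135 / 89408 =-0.00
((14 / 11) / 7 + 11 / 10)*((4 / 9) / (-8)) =-0.07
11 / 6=1.83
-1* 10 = -10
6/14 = 3/7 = 0.43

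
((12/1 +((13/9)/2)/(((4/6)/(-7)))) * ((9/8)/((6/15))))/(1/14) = 5565/32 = 173.91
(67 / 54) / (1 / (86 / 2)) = 2881 / 54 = 53.35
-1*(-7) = 7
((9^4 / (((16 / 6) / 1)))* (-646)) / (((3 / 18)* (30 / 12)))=-19072827 / 5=-3814565.40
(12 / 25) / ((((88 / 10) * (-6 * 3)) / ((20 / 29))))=-2 / 957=-0.00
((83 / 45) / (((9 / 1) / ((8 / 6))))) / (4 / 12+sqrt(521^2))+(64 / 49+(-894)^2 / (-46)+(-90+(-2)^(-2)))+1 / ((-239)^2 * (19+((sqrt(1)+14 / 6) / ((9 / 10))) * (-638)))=-279912590863449179837 / 16028767266514380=-17463.14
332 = 332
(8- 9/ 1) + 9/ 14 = -5/ 14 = -0.36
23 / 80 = 0.29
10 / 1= 10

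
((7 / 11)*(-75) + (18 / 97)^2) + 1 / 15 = -73938916 / 1552485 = -47.63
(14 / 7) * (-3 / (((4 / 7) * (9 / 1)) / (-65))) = 455 / 6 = 75.83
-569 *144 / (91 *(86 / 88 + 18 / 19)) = -68498496 / 146419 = -467.83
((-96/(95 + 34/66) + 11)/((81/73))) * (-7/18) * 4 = -2012318/143613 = -14.01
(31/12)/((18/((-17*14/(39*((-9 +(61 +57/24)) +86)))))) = -7378/1182519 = -0.01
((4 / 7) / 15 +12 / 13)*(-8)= -7.69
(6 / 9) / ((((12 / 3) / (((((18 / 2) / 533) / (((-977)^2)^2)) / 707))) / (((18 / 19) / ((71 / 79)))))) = 2133 / 463166166462699769979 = 0.00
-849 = -849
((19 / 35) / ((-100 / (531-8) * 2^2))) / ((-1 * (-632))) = -9937 / 8848000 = -0.00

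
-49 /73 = -0.67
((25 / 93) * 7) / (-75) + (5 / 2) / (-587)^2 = -4822571 / 192269502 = -0.03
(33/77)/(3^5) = 1/567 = 0.00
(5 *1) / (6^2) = 5 / 36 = 0.14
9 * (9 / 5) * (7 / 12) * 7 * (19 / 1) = 25137 / 20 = 1256.85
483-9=474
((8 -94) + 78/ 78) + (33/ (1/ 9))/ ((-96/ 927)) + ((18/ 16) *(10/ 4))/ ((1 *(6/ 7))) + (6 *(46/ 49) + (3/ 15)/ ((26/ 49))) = -75003321/ 25480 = -2943.62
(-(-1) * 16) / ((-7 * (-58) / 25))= 200 / 203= 0.99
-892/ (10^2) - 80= -88.92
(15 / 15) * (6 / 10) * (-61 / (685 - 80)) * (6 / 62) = -549 / 93775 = -0.01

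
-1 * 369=-369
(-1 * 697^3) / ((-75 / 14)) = 4740524222 / 75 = 63206989.63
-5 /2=-2.50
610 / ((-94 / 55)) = -16775 / 47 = -356.91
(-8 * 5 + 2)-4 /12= -115 /3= -38.33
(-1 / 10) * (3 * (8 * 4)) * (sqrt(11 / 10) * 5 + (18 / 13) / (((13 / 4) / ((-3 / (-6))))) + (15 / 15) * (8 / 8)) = -24 * sqrt(110) / 5 - 1968 / 169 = -61.99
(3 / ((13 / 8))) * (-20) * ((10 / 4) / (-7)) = 13.19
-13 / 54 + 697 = 37625 / 54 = 696.76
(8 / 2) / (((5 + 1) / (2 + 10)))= 8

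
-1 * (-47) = 47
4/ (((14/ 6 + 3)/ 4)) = 3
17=17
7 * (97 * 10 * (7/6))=23765/3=7921.67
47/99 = 0.47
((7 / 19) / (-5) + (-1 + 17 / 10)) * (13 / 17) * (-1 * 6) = -273 / 95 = -2.87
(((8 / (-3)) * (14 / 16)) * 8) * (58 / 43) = -3248 / 129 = -25.18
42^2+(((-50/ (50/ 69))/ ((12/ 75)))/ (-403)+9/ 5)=14240973/ 8060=1766.87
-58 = -58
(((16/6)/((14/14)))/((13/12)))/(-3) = -32/39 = -0.82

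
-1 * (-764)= 764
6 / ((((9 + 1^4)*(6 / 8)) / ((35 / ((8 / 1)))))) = 7 / 2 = 3.50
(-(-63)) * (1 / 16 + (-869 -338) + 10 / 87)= -35277837 / 464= -76029.82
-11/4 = -2.75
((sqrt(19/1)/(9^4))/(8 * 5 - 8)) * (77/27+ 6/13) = 1163 * sqrt(19)/73693152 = 0.00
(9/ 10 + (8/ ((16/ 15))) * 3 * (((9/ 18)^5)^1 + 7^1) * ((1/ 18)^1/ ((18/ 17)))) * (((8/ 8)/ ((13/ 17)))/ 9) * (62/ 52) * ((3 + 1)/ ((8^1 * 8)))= 6206479/ 62300160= 0.10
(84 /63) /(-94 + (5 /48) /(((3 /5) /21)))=-64 /4337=-0.01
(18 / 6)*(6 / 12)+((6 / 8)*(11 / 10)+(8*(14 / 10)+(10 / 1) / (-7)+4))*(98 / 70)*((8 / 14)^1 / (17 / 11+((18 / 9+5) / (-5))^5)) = -2852833 / 1844528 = -1.55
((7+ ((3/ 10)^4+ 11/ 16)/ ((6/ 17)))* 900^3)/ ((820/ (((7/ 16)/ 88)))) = 104041665/ 2624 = 39650.02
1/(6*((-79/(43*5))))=-215/474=-0.45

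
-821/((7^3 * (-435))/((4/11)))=3284/1641255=0.00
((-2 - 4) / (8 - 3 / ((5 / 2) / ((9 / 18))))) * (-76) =2280 / 37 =61.62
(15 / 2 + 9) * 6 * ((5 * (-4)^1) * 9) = -17820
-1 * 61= -61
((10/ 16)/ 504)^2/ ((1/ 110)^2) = 75625/ 4064256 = 0.02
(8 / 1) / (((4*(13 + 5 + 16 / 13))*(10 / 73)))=949 / 1250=0.76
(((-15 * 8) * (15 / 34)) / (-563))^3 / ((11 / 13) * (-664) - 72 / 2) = -2369250000 / 1703510243066573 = -0.00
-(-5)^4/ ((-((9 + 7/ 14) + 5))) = 1250/ 29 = 43.10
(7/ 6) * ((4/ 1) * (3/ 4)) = 7/ 2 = 3.50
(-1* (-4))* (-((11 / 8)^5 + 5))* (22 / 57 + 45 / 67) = -437411583 / 10428416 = -41.94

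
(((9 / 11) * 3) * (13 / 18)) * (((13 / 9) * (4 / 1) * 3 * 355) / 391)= 119990 / 4301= 27.90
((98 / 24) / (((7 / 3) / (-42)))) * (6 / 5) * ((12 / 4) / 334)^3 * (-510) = 607257 / 18629852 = 0.03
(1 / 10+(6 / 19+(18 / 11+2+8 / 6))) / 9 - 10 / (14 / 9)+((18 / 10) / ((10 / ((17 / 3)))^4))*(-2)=-6124026169 / 987525000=-6.20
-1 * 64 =-64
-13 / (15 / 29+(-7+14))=-1.73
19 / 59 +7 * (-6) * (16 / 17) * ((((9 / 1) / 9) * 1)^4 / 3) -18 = -30947 / 1003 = -30.85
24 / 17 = 1.41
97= 97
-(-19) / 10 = 19 / 10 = 1.90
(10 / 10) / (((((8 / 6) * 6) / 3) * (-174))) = -1 / 464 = -0.00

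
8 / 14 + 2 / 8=0.82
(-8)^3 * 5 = -2560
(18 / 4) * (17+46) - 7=553 / 2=276.50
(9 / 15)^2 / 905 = 9 / 22625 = 0.00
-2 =-2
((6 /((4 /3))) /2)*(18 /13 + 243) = 28593 /52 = 549.87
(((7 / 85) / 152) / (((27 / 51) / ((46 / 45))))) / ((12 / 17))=2737 / 1846800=0.00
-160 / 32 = -5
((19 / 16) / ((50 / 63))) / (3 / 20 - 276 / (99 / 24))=-693 / 30920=-0.02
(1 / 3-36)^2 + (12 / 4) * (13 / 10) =114841 / 90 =1276.01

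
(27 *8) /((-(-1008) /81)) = 243 /14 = 17.36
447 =447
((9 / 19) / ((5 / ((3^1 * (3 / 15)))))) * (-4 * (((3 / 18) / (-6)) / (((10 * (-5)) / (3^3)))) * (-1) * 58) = 2349 / 11875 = 0.20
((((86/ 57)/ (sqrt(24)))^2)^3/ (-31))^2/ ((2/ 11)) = 439555938769888340411/ 105477336303825769570789448832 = 0.00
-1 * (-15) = 15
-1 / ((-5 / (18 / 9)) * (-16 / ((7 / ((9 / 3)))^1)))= -7 / 120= -0.06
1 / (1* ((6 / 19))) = 19 / 6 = 3.17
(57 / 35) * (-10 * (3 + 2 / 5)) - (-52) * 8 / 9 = -2882 / 315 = -9.15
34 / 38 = 0.89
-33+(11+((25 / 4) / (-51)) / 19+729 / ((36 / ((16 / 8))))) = 71681 / 3876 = 18.49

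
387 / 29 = 13.34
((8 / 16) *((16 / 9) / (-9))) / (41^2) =-0.00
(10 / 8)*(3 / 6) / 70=1 / 112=0.01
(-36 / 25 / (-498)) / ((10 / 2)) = 6 / 10375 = 0.00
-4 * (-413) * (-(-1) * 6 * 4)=39648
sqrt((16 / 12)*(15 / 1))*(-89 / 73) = -178*sqrt(5) / 73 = -5.45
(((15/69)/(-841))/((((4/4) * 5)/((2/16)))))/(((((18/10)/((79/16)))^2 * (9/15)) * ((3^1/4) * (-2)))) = 780125/14439472128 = 0.00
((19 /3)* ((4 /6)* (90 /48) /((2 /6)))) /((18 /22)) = 1045 /36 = 29.03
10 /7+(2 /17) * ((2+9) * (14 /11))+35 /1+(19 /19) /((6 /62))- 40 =3002 /357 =8.41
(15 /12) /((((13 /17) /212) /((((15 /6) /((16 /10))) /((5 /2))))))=22525 /104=216.59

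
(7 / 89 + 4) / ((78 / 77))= 4.03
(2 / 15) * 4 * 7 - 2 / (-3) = 4.40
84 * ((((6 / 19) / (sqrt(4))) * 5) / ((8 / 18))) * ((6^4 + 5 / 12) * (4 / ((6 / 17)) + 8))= 142113195 / 38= 3739820.92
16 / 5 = 3.20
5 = 5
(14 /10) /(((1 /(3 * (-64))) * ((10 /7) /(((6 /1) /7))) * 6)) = -672 /25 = -26.88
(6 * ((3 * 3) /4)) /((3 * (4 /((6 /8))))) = 27 /32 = 0.84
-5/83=-0.06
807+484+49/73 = 94292/73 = 1291.67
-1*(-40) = 40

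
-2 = -2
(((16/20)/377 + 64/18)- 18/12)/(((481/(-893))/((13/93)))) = -62346581/116753130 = -0.53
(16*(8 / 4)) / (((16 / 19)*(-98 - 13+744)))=38 / 633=0.06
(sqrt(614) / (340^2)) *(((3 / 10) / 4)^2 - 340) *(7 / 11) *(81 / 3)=-1.25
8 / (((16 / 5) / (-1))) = -5 / 2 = -2.50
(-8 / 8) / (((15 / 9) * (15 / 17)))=-17 / 25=-0.68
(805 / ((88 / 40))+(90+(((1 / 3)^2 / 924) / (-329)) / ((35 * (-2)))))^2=63006879529702918681 / 303131778062400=207853.10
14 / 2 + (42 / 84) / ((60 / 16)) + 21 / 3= 212 / 15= 14.13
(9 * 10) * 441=39690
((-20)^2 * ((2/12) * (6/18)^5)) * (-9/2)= -100/81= -1.23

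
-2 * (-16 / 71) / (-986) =-0.00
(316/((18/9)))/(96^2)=79/4608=0.02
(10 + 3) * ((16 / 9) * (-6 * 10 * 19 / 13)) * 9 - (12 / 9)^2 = -164176 / 9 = -18241.78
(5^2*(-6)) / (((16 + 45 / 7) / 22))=-23100 / 157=-147.13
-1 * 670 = -670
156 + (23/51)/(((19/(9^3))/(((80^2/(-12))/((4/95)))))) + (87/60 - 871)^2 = 3652257777/6800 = 537096.73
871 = 871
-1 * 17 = -17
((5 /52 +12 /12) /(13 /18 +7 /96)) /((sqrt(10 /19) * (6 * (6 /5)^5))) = 0.13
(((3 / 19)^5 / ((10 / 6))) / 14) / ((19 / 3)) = 2187 / 3293211670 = 0.00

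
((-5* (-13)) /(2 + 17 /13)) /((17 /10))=8450 /731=11.56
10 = 10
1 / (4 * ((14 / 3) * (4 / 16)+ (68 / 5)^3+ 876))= 375 / 5088934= 0.00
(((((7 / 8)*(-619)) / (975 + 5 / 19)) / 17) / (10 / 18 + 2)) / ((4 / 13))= -9632259 / 231847360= -0.04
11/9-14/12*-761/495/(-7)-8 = -20891/2970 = -7.03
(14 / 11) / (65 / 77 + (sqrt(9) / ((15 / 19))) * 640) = 98 / 187329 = 0.00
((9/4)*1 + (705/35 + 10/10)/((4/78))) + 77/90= 523393/1260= 415.39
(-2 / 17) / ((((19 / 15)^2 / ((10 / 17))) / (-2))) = 9000 / 104329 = 0.09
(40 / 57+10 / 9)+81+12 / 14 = 100153 / 1197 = 83.67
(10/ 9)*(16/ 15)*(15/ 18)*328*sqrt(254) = 26240*sqrt(254)/ 81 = 5162.92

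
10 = 10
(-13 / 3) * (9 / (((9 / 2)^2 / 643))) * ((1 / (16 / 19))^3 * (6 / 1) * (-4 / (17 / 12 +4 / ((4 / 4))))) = 4410337 / 480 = 9188.20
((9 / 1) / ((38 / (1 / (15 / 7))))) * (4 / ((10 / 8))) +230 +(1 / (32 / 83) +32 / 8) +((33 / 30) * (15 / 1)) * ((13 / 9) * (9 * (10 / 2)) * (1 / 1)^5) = 19903601 / 15200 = 1309.45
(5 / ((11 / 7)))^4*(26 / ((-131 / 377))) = -14709126250 / 1917971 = -7669.11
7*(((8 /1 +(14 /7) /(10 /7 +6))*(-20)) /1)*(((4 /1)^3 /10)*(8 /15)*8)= -1232896 /39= -31612.72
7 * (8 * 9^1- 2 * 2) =476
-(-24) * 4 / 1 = 96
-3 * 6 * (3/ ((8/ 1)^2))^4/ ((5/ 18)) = -6561/ 20971520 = -0.00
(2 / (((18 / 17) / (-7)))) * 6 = -238 / 3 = -79.33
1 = 1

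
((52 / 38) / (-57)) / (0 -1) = 26 / 1083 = 0.02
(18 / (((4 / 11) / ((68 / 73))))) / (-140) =-1683 / 5110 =-0.33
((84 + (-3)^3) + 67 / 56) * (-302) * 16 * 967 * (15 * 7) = -28552164180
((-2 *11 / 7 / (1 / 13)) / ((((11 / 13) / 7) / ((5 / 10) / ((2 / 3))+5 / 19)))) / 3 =-13013 / 114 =-114.15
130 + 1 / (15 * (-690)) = 1345499 / 10350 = 130.00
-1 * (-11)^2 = -121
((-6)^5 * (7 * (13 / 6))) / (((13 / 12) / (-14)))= 1524096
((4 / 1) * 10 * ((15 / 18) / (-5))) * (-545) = 10900 / 3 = 3633.33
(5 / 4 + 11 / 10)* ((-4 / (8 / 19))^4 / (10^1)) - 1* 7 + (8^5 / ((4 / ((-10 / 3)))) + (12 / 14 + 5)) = -1706457973 / 67200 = -25393.72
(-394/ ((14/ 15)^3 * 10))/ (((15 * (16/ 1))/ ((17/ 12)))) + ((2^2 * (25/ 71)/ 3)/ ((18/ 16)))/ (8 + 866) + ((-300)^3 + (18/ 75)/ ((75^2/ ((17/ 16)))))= -62065666808350008402163/ 2298728376000000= -27000000.29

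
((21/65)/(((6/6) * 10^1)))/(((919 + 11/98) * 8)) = 0.00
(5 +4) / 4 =2.25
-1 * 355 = -355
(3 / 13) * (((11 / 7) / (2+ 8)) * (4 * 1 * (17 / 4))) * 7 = 561 / 130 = 4.32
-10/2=-5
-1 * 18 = -18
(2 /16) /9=1 /72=0.01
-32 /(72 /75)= -100 /3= -33.33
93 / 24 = 31 / 8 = 3.88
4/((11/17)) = 6.18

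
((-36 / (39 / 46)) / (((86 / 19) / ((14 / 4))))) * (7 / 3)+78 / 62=-1305805 / 17329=-75.35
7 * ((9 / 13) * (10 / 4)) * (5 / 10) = 6.06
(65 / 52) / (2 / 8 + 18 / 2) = 5 / 37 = 0.14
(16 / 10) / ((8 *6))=1 / 30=0.03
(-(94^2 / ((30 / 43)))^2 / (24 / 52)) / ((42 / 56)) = -938343137576 / 2025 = -463379327.20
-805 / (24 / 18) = -2415 / 4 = -603.75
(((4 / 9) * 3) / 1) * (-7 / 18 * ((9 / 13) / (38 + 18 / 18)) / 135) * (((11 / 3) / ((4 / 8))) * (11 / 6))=-1694 / 1848015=-0.00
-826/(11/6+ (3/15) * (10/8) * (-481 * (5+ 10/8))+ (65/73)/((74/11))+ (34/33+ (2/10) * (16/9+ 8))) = 17669725920/15971441707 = 1.11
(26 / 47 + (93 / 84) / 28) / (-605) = -21841 / 22293040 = -0.00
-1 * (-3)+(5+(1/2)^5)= 257/32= 8.03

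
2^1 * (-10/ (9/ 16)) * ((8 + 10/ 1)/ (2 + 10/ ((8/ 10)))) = -1280/ 29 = -44.14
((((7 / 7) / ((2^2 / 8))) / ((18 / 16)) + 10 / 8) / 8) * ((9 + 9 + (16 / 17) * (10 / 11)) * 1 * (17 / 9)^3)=48.09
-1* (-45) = 45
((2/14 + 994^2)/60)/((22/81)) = 186738831/3080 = 60629.49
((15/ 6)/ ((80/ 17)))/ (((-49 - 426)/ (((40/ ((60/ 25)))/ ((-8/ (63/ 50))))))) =357/ 121600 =0.00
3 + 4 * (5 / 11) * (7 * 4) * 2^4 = 8993 / 11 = 817.55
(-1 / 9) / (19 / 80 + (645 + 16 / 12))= -80 / 465531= -0.00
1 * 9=9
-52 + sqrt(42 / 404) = -52 + sqrt(4242) / 202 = -51.68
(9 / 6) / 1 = 3 / 2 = 1.50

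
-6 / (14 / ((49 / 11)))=-21 / 11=-1.91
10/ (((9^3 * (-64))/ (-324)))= 5/ 72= 0.07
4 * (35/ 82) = 70/ 41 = 1.71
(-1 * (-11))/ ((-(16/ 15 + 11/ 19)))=-3135/ 469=-6.68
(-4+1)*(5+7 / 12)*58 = -1943 / 2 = -971.50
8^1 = 8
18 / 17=1.06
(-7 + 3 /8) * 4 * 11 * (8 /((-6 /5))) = 5830 /3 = 1943.33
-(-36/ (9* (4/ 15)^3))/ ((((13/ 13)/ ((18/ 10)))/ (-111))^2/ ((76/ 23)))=2559872565/ 92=27824701.79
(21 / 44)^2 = 441 / 1936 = 0.23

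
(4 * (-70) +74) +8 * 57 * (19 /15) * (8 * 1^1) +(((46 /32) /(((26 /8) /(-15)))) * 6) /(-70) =8035971 /1820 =4415.37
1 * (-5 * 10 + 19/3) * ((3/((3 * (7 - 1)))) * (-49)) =6419/18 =356.61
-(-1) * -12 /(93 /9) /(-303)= 0.00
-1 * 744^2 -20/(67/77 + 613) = -6541135297/11817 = -553536.03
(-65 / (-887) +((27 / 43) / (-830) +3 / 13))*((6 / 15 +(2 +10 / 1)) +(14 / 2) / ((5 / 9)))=624089015 / 82308278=7.58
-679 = -679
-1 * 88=-88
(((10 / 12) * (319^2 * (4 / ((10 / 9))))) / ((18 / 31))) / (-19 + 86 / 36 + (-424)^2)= 2.92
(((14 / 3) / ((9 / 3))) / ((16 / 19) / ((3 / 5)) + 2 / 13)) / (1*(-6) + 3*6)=1729 / 20772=0.08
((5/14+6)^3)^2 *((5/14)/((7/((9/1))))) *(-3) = -67092474279735/737894528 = -90924.21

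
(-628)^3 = -247673152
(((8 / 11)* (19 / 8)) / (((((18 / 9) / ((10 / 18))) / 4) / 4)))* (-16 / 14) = -6080 / 693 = -8.77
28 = 28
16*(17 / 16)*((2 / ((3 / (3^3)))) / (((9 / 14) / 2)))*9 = 8568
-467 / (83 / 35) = -16345 / 83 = -196.93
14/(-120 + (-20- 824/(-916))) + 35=555842/15927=34.90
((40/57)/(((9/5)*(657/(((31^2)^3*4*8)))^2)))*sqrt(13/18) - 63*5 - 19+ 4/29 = -9682/29+ 80656669059947495526400*sqrt(26)/664307811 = 619095429299183.58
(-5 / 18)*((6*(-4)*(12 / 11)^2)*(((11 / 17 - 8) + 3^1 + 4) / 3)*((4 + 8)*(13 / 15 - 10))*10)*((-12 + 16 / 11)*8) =-86304.37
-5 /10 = -1 /2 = -0.50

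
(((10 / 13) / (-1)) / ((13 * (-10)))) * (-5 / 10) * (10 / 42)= -5 / 7098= -0.00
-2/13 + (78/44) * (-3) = -1565/286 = -5.47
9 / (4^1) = 9 / 4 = 2.25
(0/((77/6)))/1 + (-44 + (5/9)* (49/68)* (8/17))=-113954/2601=-43.81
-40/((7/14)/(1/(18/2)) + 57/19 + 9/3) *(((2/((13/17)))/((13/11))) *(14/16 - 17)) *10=1608200/1183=1359.43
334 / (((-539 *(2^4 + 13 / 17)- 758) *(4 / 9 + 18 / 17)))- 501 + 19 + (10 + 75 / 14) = -125097449933 / 268066610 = -466.67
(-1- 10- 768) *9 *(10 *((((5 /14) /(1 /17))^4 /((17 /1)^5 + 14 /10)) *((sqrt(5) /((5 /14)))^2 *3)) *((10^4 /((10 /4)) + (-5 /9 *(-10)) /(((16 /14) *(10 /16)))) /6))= -3666902068953125 /695730616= -5270577.41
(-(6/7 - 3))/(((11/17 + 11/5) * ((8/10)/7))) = 6375/968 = 6.59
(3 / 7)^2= 9 / 49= 0.18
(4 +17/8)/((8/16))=49/4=12.25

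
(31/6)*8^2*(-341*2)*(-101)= 68330944/3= 22776981.33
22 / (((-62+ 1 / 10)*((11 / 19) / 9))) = -3420 / 619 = -5.53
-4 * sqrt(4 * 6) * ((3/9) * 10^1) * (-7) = 560 * sqrt(6)/3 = 457.24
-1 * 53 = -53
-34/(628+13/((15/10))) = -51/955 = -0.05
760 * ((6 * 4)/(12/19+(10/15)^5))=23897.30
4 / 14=0.29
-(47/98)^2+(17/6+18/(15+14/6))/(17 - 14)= 1191751/1123668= 1.06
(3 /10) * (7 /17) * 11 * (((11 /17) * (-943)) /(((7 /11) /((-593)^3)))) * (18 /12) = 2355571752659829 /5780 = 407538365512.08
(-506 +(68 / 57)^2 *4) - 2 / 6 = -1626581 / 3249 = -500.64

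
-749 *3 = -2247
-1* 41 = -41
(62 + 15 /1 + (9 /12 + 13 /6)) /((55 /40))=1918 /33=58.12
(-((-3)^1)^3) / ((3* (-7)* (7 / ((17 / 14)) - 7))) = 51 / 49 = 1.04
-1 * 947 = -947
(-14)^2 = 196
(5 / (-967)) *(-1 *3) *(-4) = -60 / 967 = -0.06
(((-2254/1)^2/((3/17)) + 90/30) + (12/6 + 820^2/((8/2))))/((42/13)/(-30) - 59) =-5646750655/11526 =-489914.16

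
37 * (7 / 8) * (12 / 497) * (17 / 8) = 1887 / 1136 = 1.66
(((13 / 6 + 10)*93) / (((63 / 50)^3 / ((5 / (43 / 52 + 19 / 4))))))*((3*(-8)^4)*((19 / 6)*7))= 143094016000000 / 1035909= 138133770.44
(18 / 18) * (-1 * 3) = -3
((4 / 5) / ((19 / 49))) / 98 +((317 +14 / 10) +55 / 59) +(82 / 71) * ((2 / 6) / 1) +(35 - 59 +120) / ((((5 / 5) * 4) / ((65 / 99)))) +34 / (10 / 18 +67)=14120042213 / 42024048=336.00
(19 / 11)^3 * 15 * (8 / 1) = 823080 / 1331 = 618.39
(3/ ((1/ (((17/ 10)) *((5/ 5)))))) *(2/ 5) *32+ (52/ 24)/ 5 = 9857/ 150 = 65.71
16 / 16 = 1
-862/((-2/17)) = 7327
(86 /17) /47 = 86 /799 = 0.11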